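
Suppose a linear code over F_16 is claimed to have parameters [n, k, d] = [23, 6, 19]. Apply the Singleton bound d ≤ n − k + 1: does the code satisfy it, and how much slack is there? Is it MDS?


Singleton RHS = n − k + 1 = 18, slack = -1, bound violated (no such code; not MDS).

Singleton bound: d ≤ n − k + 1.
Here n = 23, k = 6, so n − k + 1 = 18.
Given d = 19, check d ≤ 18: NO.
Slack = (n − k + 1) − d = -1.
The slack is negative: d = 19 exceeds n − k + 1 = 18 by 1, so the Singleton bound is violated and no linear [23, 6, 19]_16 code can exist. In particular it is not MDS (MDS requires d = n − k + 1 exactly).
Description: the claimed parameters are [23, 6, 19]_16; such a code would be impossible (violates the Singleton bound).


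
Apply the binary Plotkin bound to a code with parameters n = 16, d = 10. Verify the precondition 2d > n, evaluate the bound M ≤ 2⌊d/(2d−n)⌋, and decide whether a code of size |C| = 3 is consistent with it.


Plotkin bound M ≤ 4; given |C| = 3 ≤ bound (satisfied).

Check applicability: 2d = 20, n = 16.
2d − n = 4 > 0, so Plotkin applies.
Compute d/(2d−n) = 10/4 ≈ 2.5000.
⌊d/(2d−n)⌋ = 2.
Plotkin bound: M ≤ 2·2 = 4.
Given |C| = 3, check: satisfied.
This |C| is below the Plotkin bound.


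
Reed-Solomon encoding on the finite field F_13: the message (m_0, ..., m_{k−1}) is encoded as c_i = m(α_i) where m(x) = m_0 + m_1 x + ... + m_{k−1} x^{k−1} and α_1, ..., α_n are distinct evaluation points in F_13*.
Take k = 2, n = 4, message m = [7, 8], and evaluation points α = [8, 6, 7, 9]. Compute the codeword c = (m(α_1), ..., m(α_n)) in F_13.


c = [6, 3, 11, 1]

Message polynomial: m(x) = 7 + 8·x (mod 13).
For each evaluation point α_i, compute m(α_i) mod 13:
  α_1 = 8: Horner steps 8 → 6, so m(8) = 6.
  α_2 = 6: Horner steps 8 → 3, so m(6) = 3.
  α_3 = 7: Horner steps 8 → 11, so m(7) = 11.
  α_4 = 9: Horner steps 8 → 1, so m(9) = 1.
Codeword c = [6, 3, 11, 1] ∈ F_13^4.


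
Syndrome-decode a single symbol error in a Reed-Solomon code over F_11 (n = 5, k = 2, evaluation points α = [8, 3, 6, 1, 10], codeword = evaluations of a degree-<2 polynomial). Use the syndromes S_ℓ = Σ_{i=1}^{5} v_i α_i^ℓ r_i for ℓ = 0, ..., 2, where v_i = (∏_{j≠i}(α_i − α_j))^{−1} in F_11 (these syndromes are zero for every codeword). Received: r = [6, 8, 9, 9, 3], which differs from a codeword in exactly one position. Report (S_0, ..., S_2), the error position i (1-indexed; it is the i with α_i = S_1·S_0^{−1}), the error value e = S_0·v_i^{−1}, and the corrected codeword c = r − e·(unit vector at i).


S = (3, 3, 3), error at position 4, error magnitude e = 9, c = [6, 8, 9, 0, 3].

Step 1: column multipliers v_i = (∏_{j≠i}(α_i − α_j))^{−1} mod 11.
  i = 1 (α = 8): (8−3)(8−6)(8−1)(8−10) = 5·2·7·(−2) = −140 ≡ 3, so v_1 = 3^{−1} = 4 (mod 11).
  i = 2 (α = 3): (3−8)(3−6)(3−1)(3−10) = (−5)·(−3)·2·(−7) = −210 ≡ 10, so v_2 = 10^{−1} = 10 (mod 11).
  i = 3 (α = 6): (6−8)(6−3)(6−1)(6−10) = (−2)·3·5·(−4) = 120 ≡ 10, so v_3 = 10^{−1} = 10 (mod 11).
  i = 4 (α = 1): (1−8)(1−3)(1−6)(1−10) = (−7)·(−2)·(−5)·(−9) = 630 ≡ 3, so v_4 = 3^{−1} = 4 (mod 11).
  i = 5 (α = 10): (10−8)(10−3)(10−6)(10−1) = 2·7·4·9 = 504 ≡ 9, so v_5 = 9^{−1} = 5 (mod 11).
  v = [4, 10, 10, 4, 5].
Step 2: syndromes of r = [6, 8, 9, 9, 3] (all sums mod 11).
  S_0 = Σ v_i r_i = 4·6 + 10·8 + 10·9 + 4·9 + 5·3 = 245 ≡ 3.
  S_1 = Σ v_i α_i r_i = 4·8·6 + 10·3·8 + 10·6·9 + 4·1·9 + 5·10·3 = 1158 ≡ 3.
  α_i^2 mod 11 = [9, 9, 3, 1, 1].
  S_2 = Σ v_i α_i^2 r_i = 4·9·6 + 10·9·8 + 10·3·9 + 4·1·9 + 5·1·3 = 1257 ≡ 3.
  S = (3, 3, 3) ≠ 0, so r is not a codeword (an error is present).
Step 3: locate the error. For a single error e at position i, S_ℓ = v_i·e·α_i^ℓ, so α_err = S_1/S_0.
  S_0^{−1} = 3^{−1} = 4 (mod 11), so α_err = 3·4 = 12 ≡ 1 = α_4. Error position i = 4.
  Consistency check: S_2/S_1 = 3·4 = 12 ≡ 1 = α_err ✓ (single-error assumption holds).
Step 4: error magnitude e = S_0/v_4 = S_0·∏_{j≠4}(α_4 − α_j) = 3·3 = 9 ≡ 9 (mod 11).
Step 5: correct position 4: c_4 = r_4 − e = 9 − 9 ≡ 0 (mod 11). Hence c = [6, 8, 9, 0, 3].
  Check: interpolating c through the α_i gives m(x) = 7 + 4·x (degree < 2) with m(α_i) = c_i for every i, so c is indeed a codeword.


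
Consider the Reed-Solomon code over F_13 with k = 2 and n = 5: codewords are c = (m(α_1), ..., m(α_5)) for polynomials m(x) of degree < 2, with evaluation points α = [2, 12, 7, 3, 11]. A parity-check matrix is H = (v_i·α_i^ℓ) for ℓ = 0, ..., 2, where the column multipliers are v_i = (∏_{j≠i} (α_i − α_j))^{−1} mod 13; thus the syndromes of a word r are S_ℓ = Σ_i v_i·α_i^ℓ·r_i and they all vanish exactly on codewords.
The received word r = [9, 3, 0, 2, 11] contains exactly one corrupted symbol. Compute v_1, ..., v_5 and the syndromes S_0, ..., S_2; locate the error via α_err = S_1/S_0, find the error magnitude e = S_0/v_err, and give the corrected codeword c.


S = (8, 5, 8), error at position 2, error magnitude e = 12, c = [9, 4, 0, 2, 11].

Step 1: column multipliers v_i = (∏_{j≠i}(α_i − α_j))^{−1} mod 13.
  i = 1 (α = 2): (2−12)(2−7)(2−3)(2−11) = (−10)·(−5)·(−1)·(−9) = 450 ≡ 8, so v_1 = 8^{−1} = 5 (mod 13).
  i = 2 (α = 12): (12−2)(12−7)(12−3)(12−11) = 10·5·9·1 = 450 ≡ 8, so v_2 = 8^{−1} = 5 (mod 13).
  i = 3 (α = 7): (7−2)(7−12)(7−3)(7−11) = 5·(−5)·4·(−4) = 400 ≡ 10, so v_3 = 10^{−1} = 4 (mod 13).
  i = 4 (α = 3): (3−2)(3−12)(3−7)(3−11) = 1·(−9)·(−4)·(−8) = −288 ≡ 11, so v_4 = 11^{−1} = 6 (mod 13).
  i = 5 (α = 11): (11−2)(11−12)(11−7)(11−3) = 9·(−1)·4·8 = −288 ≡ 11, so v_5 = 11^{−1} = 6 (mod 13).
  v = [5, 5, 4, 6, 6].
Step 2: syndromes of r = [9, 3, 0, 2, 11] (all sums mod 13).
  S_0 = Σ v_i r_i = 5·9 + 5·3 + 4·0 + 6·2 + 6·11 = 138 ≡ 8.
  S_1 = Σ v_i α_i r_i = 5·2·9 + 5·12·3 + 4·7·0 + 6·3·2 + 6·11·11 = 1032 ≡ 5.
  α_i^2 mod 13 = [4, 1, 10, 9, 4].
  S_2 = Σ v_i α_i^2 r_i = 5·4·9 + 5·1·3 + 4·10·0 + 6·9·2 + 6·4·11 = 567 ≡ 8.
  S = (8, 5, 8) ≠ 0, so r is not a codeword (an error is present).
Step 3: locate the error. For a single error e at position i, S_ℓ = v_i·e·α_i^ℓ, so α_err = S_1/S_0.
  S_0^{−1} = 8^{−1} = 5 (mod 13), so α_err = 5·5 = 25 ≡ 12 = α_2. Error position i = 2.
  Consistency check: S_2/S_1 = 8·8 = 64 ≡ 12 = α_err ✓ (single-error assumption holds).
Step 4: error magnitude e = S_0/v_2 = S_0·∏_{j≠2}(α_2 − α_j) = 8·8 = 64 ≡ 12 (mod 13).
Step 5: correct position 2: c_2 = r_2 − e = 3 − 12 ≡ 4 (mod 13). Hence c = [9, 4, 0, 2, 11].
  Check: interpolating c through the α_i gives m(x) = 10 + 6·x (degree < 2) with m(α_i) = c_i for every i, so c is indeed a codeword.


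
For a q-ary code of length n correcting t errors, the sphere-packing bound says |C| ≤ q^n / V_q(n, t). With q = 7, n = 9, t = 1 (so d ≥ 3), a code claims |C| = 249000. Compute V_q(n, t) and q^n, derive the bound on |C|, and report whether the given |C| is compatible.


V_q(n, t) = 55, q^n = 40353607, Hamming bound = 733701, |C| = 249000 ≤ bound (satisfied).

Step 1: Compute V_q(n, t) = Σ_{j=0}^1 C(n, j) (q−1)^j.
  j = 0: C(9,0)·(6)^0 = 1·1 = 1.
  j = 1: C(9,1)·(6)^1 = 9·6 = 54.
  V_q(n, t) = 1 + 54 = 55.
Step 2: q^n = 7^9 = 40353607.
Step 3: Hamming bound ⌊q^n / V_q(n,t)⌋ = ⌊40353607/55⌋ = 733701.
Step 4: Compare |C| = 249000 to 733701: satisfied.
The claimed |C| lies below the Hamming bound.


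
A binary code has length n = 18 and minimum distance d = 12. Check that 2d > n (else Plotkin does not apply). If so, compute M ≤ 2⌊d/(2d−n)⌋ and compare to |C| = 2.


Plotkin bound M ≤ 4; given |C| = 2 ≤ bound (satisfied).

Check applicability: 2d = 24, n = 18.
2d − n = 6 > 0, so Plotkin applies.
Compute d/(2d−n) = 12/6 ≈ 2.0000.
⌊d/(2d−n)⌋ = 2.
Plotkin bound: M ≤ 2·2 = 4.
Given |C| = 2, check: satisfied.
This |C| is below the Plotkin bound.


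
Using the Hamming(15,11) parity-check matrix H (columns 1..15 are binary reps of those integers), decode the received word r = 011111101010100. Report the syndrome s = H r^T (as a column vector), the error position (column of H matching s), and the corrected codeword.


s = (1, 1, 1, 0)^T, error position = 14, corrected codeword c = 011111101010110

Compute s = H r^T mod 2 one row at a time:
  s_1 = 0 + 1 + 0 + 1 + 0 + 1 + 0 + 0 = 3 ≡ 1 (mod 2).
  s_2 = 1 + 1 + 1 + 1 + 0 + 1 + 0 + 0 = 5 ≡ 1 (mod 2).
  s_3 = 1 + 1 + 1 + 1 + 0 + 1 + 0 + 0 = 5 ≡ 1 (mod 2).
  s_4 = 0 + 1 + 1 + 1 + 1 + 1 + 1 + 0 = 6 ≡ 0 (mod 2).
s = (1, 1, 1, 0)^T — this equals column 14 of H (binary 1110), so error is at position 14.
Correct: flip bit 14 of r = 011111101010100 to get c = 011111101010110.


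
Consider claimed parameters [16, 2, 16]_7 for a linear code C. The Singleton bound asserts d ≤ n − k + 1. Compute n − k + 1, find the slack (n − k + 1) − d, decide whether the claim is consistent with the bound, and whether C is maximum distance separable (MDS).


Singleton RHS = n − k + 1 = 15, slack = -1, bound violated (no such code; not MDS).

Singleton bound: d ≤ n − k + 1.
Here n = 16, k = 2, so n − k + 1 = 15.
Given d = 16, check d ≤ 15: NO.
Slack = (n − k + 1) − d = -1.
The slack is negative: d = 16 exceeds n − k + 1 = 15 by 1, so the Singleton bound is violated and no linear [16, 2, 16]_7 code can exist. In particular it is not MDS (MDS requires d = n − k + 1 exactly).
Description: the claimed parameters are [16, 2, 16]_7; such a code would be impossible (violates the Singleton bound).


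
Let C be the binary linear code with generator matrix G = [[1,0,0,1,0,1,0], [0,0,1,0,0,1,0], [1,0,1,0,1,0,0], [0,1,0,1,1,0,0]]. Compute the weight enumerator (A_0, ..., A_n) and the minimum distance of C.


Weight distribution: A_0 = 1, A_1 = 1, A_2 = 2, A_3 = 6, A_4 = 5, A_5 = 1. Minimum distance d = 1.

Enumerate all 2^4 = 16 messages m ∈ F_2^4.
For each, compute codeword c = mG in F_2^7, then tally its weight.
  m = 0000 → c = 0000000, weight = 0.
  m = 1000 → c = 1001010, weight = 3.
  m = 0100 → c = 0010010, weight = 2.
  m = 1100 → c = 1011000, weight = 3.
  m = 0010 → c = 1010100, weight = 3.
  m = 1010 → c = 0011110, weight = 4.
  m = 0110 → c = 1000110, weight = 3.
  m = 1110 → c = 0001100, weight = 2.
  m = 0001 → c = 0101100, weight = 3.
  m = 1001 → c = 1100110, weight = 4.
  m = 0101 → c = 0111110, weight = 5.
  m = 1101 → c = 1110100, weight = 4.
  m = 0011 → c = 1111000, weight = 4.
  m = 1011 → c = 0110010, weight = 3.
  m = 0111 → c = 1101010, weight = 4.
  m = 1111 → c = 0100000, weight = 1.
Tally weights:
  weight 0: 1 codewords.
  weight 1: 1 codewords.
  weight 2: 2 codewords.
  weight 3: 6 codewords.
  weight 4: 5 codewords.
  weight 5: 1 codewords.
Minimum distance d = smallest w > 0 with A_w > 0 = 1.
Sanity: Σ A_w = 16 = 2^4 = 16 ✓.


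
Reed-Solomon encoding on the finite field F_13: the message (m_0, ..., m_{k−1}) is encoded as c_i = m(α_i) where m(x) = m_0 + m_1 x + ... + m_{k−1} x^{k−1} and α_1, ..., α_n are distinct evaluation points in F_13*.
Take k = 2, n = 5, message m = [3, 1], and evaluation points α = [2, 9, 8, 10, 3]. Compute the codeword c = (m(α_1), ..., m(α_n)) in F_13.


c = [5, 12, 11, 0, 6]

Message polynomial: m(x) = 3 + 1·x (mod 13).
For each evaluation point α_i, compute m(α_i) mod 13:
  α_1 = 2: Horner steps 1 → 5, so m(2) = 5.
  α_2 = 9: Horner steps 1 → 12, so m(9) = 12.
  α_3 = 8: Horner steps 1 → 11, so m(8) = 11.
  α_4 = 10: Horner steps 1 → 0, so m(10) = 0.
  α_5 = 3: Horner steps 1 → 6, so m(3) = 6.
Codeword c = [5, 12, 11, 0, 6] ∈ F_13^5.


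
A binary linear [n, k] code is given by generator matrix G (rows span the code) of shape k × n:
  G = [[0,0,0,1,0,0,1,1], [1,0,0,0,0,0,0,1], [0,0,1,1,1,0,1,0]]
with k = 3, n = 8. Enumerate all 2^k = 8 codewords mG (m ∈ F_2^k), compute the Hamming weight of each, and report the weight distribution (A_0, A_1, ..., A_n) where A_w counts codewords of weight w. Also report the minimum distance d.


Weight distribution: A_0 = 1, A_2 = 1, A_3 = 4, A_4 = 1, A_6 = 1. Minimum distance d = 2.

Enumerate all 2^3 = 8 messages m ∈ F_2^3.
For each, compute codeword c = mG in F_2^8, then tally its weight.
  m = 000 → c = 00000000, weight = 0.
  m = 100 → c = 00010011, weight = 3.
  m = 010 → c = 10000001, weight = 2.
  m = 110 → c = 10010010, weight = 3.
  m = 001 → c = 00111010, weight = 4.
  m = 101 → c = 00101001, weight = 3.
  m = 011 → c = 10111011, weight = 6.
  m = 111 → c = 10101000, weight = 3.
Tally weights:
  weight 0: 1 codewords.
  weight 2: 1 codewords.
  weight 3: 4 codewords.
  weight 4: 1 codewords.
  weight 6: 1 codewords.
Minimum distance d = smallest w > 0 with A_w > 0 = 2.
Sanity: Σ A_w = 8 = 2^3 = 8 ✓.


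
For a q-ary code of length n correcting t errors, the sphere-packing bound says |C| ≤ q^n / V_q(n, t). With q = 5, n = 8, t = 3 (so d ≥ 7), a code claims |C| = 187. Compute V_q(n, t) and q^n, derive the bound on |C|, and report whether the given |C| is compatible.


V_q(n, t) = 4065, q^n = 390625, Hamming bound = 96, |C| = 187 > bound (violated).

Step 1: Compute V_q(n, t) = Σ_{j=0}^3 C(n, j) (q−1)^j.
  j = 0: C(8,0)·(4)^0 = 1·1 = 1.
  j = 1: C(8,1)·(4)^1 = 8·4 = 32.
  j = 2: C(8,2)·(4)^2 = 28·16 = 448.
  j = 3: C(8,3)·(4)^3 = 56·64 = 3584.
  V_q(n, t) = 1 + 32 + 448 + 3584 = 4065.
Step 2: q^n = 5^8 = 390625.
Step 3: Hamming bound ⌊q^n / V_q(n,t)⌋ = ⌊390625/4065⌋ = 96.
Step 4: Compare |C| = 187 to 96: violated.
The claimed |C| lies above the Hamming bound, so no 5-ary code of length 8 with d ≥ 7 can have 187 codewords.


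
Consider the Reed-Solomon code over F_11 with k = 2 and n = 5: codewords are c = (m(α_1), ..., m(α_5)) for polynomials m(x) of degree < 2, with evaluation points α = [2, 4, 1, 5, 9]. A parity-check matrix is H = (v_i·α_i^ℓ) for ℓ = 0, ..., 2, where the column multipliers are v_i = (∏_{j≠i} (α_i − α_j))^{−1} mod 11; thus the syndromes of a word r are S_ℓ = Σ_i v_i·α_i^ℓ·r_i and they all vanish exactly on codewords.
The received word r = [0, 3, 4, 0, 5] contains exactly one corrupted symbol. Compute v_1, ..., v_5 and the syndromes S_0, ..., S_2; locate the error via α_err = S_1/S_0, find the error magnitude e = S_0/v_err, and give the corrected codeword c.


S = (8, 7, 2), error at position 4, error magnitude e = 1, c = [0, 3, 4, 10, 5].

Step 1: column multipliers v_i = (∏_{j≠i}(α_i − α_j))^{−1} mod 11.
  i = 1 (α = 2): (2−4)(2−1)(2−5)(2−9) = (−2)·1·(−3)·(−7) = −42 ≡ 2, so v_1 = 2^{−1} = 6 (mod 11).
  i = 2 (α = 4): (4−2)(4−1)(4−5)(4−9) = 2·3·(−1)·(−5) = 30 ≡ 8, so v_2 = 8^{−1} = 7 (mod 11).
  i = 3 (α = 1): (1−2)(1−4)(1−5)(1−9) = (−1)·(−3)·(−4)·(−8) = 96 ≡ 8, so v_3 = 8^{−1} = 7 (mod 11).
  i = 4 (α = 5): (5−2)(5−4)(5−1)(5−9) = 3·1·4·(−4) = −48 ≡ 7, so v_4 = 7^{−1} = 8 (mod 11).
  i = 5 (α = 9): (9−2)(9−4)(9−1)(9−5) = 7·5·8·4 = 1120 ≡ 9, so v_5 = 9^{−1} = 5 (mod 11).
  v = [6, 7, 7, 8, 5].
Step 2: syndromes of r = [0, 3, 4, 0, 5] (all sums mod 11).
  S_0 = Σ v_i r_i = 6·0 + 7·3 + 7·4 + 8·0 + 5·5 = 74 ≡ 8.
  S_1 = Σ v_i α_i r_i = 6·2·0 + 7·4·3 + 7·1·4 + 8·5·0 + 5·9·5 = 337 ≡ 7.
  α_i^2 mod 11 = [4, 5, 1, 3, 4].
  S_2 = Σ v_i α_i^2 r_i = 6·4·0 + 7·5·3 + 7·1·4 + 8·3·0 + 5·4·5 = 233 ≡ 2.
  S = (8, 7, 2) ≠ 0, so r is not a codeword (an error is present).
Step 3: locate the error. For a single error e at position i, S_ℓ = v_i·e·α_i^ℓ, so α_err = S_1/S_0.
  S_0^{−1} = 8^{−1} = 7 (mod 11), so α_err = 7·7 = 49 ≡ 5 = α_4. Error position i = 4.
  Consistency check: S_2/S_1 = 2·8 = 16 ≡ 5 = α_err ✓ (single-error assumption holds).
Step 4: error magnitude e = S_0/v_4 = S_0·∏_{j≠4}(α_4 − α_j) = 8·7 = 56 ≡ 1 (mod 11).
Step 5: correct position 4: c_4 = r_4 − e = 0 − 1 ≡ 10 (mod 11). Hence c = [0, 3, 4, 10, 5].
  Check: interpolating c through the α_i gives m(x) = 8 + 7·x (degree < 2) with m(α_i) = c_i for every i, so c is indeed a codeword.


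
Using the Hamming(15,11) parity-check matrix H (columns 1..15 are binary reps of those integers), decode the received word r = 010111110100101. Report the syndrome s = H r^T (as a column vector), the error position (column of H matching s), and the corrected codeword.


s = (0, 0, 1, 0)^T, error position = 2, corrected codeword c = 000111110100101

Compute s = H r^T mod 2 one row at a time:
  s_1 = 1 + 0 + 1 + 0 + 0 + 1 + 0 + 1 = 4 ≡ 0 (mod 2).
  s_2 = 1 + 1 + 1 + 1 + 0 + 1 + 0 + 1 = 6 ≡ 0 (mod 2).
  s_3 = 1 + 0 + 1 + 1 + 1 + 0 + 0 + 1 = 5 ≡ 1 (mod 2).
  s_4 = 0 + 0 + 1 + 1 + 0 + 0 + 1 + 1 = 4 ≡ 0 (mod 2).
s = (0, 0, 1, 0)^T — this equals column 2 of H (binary 0010), so error is at position 2.
Correct: flip bit 2 of r = 010111110100101 to get c = 000111110100101.


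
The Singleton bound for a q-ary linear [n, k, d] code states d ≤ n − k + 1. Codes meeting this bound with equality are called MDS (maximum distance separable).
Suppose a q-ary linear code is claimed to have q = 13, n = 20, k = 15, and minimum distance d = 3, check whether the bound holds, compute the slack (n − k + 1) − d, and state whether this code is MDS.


Singleton RHS = n − k + 1 = 6, slack = 3, bound satisfied, not MDS.

Singleton bound: d ≤ n − k + 1.
Here n = 20, k = 15, so n − k + 1 = 6.
Given d = 3, check d ≤ 6: YES.
Slack = (n − k + 1) − d = 3.
The code is NOT MDS (slack = 3 > 0).
Description: the claimed parameters are [20, 15, 3]_13; such a code would be non-MDS.


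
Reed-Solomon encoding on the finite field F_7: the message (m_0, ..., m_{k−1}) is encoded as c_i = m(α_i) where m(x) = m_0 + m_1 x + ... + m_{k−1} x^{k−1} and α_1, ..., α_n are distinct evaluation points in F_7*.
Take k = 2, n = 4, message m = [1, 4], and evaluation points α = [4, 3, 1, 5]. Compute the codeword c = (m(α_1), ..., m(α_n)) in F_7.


c = [3, 6, 5, 0]

Message polynomial: m(x) = 1 + 4·x (mod 7).
For each evaluation point α_i, compute m(α_i) mod 7:
  α_1 = 4: Horner steps 4 → 3, so m(4) = 3.
  α_2 = 3: Horner steps 4 → 6, so m(3) = 6.
  α_3 = 1: Horner steps 4 → 5, so m(1) = 5.
  α_4 = 5: Horner steps 4 → 0, so m(5) = 0.
Codeword c = [3, 6, 5, 0] ∈ F_7^4.


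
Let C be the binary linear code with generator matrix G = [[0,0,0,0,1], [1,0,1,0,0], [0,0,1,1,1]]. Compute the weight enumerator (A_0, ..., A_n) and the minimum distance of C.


Weight distribution: A_0 = 1, A_1 = 1, A_2 = 3, A_3 = 3. Minimum distance d = 1.

Enumerate all 2^3 = 8 messages m ∈ F_2^3.
For each, compute codeword c = mG in F_2^5, then tally its weight.
  m = 000 → c = 00000, weight = 0.
  m = 100 → c = 00001, weight = 1.
  m = 010 → c = 10100, weight = 2.
  m = 110 → c = 10101, weight = 3.
  m = 001 → c = 00111, weight = 3.
  m = 101 → c = 00110, weight = 2.
  m = 011 → c = 10011, weight = 3.
  m = 111 → c = 10010, weight = 2.
Tally weights:
  weight 0: 1 codewords.
  weight 1: 1 codewords.
  weight 2: 3 codewords.
  weight 3: 3 codewords.
Minimum distance d = smallest w > 0 with A_w > 0 = 1.
Sanity: Σ A_w = 8 = 2^3 = 8 ✓.


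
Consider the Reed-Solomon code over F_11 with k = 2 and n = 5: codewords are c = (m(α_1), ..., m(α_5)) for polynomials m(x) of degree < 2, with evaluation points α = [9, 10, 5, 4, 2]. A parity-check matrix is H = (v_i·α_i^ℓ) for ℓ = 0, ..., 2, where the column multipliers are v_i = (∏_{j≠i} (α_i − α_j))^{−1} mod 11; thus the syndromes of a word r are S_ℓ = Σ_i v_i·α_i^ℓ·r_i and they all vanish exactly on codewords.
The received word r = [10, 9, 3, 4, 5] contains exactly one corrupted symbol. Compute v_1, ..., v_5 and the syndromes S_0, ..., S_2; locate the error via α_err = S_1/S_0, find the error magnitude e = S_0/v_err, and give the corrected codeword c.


S = (9, 7, 3), error at position 5, error magnitude e = 10, c = [10, 9, 3, 4, 6].

Step 1: column multipliers v_i = (∏_{j≠i}(α_i − α_j))^{−1} mod 11.
  i = 1 (α = 9): (9−10)(9−5)(9−4)(9−2) = (−1)·4·5·7 = −140 ≡ 3, so v_1 = 3^{−1} = 4 (mod 11).
  i = 2 (α = 10): (10−9)(10−5)(10−4)(10−2) = 1·5·6·8 = 240 ≡ 9, so v_2 = 9^{−1} = 5 (mod 11).
  i = 3 (α = 5): (5−9)(5−10)(5−4)(5−2) = (−4)·(−5)·1·3 = 60 ≡ 5, so v_3 = 5^{−1} = 9 (mod 11).
  i = 4 (α = 4): (4−9)(4−10)(4−5)(4−2) = (−5)·(−6)·(−1)·2 = −60 ≡ 6, so v_4 = 6^{−1} = 2 (mod 11).
  i = 5 (α = 2): (2−9)(2−10)(2−5)(2−4) = (−7)·(−8)·(−3)·(−2) = 336 ≡ 6, so v_5 = 6^{−1} = 2 (mod 11).
  v = [4, 5, 9, 2, 2].
Step 2: syndromes of r = [10, 9, 3, 4, 5] (all sums mod 11).
  S_0 = Σ v_i r_i = 4·10 + 5·9 + 9·3 + 2·4 + 2·5 = 130 ≡ 9.
  S_1 = Σ v_i α_i r_i = 4·9·10 + 5·10·9 + 9·5·3 + 2·4·4 + 2·2·5 = 997 ≡ 7.
  α_i^2 mod 11 = [4, 1, 3, 5, 4].
  S_2 = Σ v_i α_i^2 r_i = 4·4·10 + 5·1·9 + 9·3·3 + 2·5·4 + 2·4·5 = 366 ≡ 3.
  S = (9, 7, 3) ≠ 0, so r is not a codeword (an error is present).
Step 3: locate the error. For a single error e at position i, S_ℓ = v_i·e·α_i^ℓ, so α_err = S_1/S_0.
  S_0^{−1} = 9^{−1} = 5 (mod 11), so α_err = 7·5 = 35 ≡ 2 = α_5. Error position i = 5.
  Consistency check: S_2/S_1 = 3·8 = 24 ≡ 2 = α_err ✓ (single-error assumption holds).
Step 4: error magnitude e = S_0/v_5 = S_0·∏_{j≠5}(α_5 − α_j) = 9·6 = 54 ≡ 10 (mod 11).
Step 5: correct position 5: c_5 = r_5 − e = 5 − 10 ≡ 6 (mod 11). Hence c = [10, 9, 3, 4, 6].
  Check: interpolating c through the α_i gives m(x) = 8 + 10·x (degree < 2) with m(α_i) = c_i for every i, so c is indeed a codeword.


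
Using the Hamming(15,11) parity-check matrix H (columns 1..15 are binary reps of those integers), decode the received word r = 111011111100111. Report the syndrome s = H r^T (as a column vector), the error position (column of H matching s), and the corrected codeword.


s = (0, 0, 1, 1)^T, error position = 3, corrected codeword c = 110011111100111

Compute s = H r^T mod 2 one row at a time:
  s_1 = 1 + 1 + 1 + 0 + 0 + 1 + 1 + 1 = 6 ≡ 0 (mod 2).
  s_2 = 0 + 1 + 1 + 1 + 0 + 1 + 1 + 1 = 6 ≡ 0 (mod 2).
  s_3 = 1 + 1 + 1 + 1 + 1 + 0 + 1 + 1 = 7 ≡ 1 (mod 2).
  s_4 = 1 + 1 + 1 + 1 + 1 + 0 + 1 + 1 = 7 ≡ 1 (mod 2).
s = (0, 0, 1, 1)^T — this equals column 3 of H (binary 0011), so error is at position 3.
Correct: flip bit 3 of r = 111011111100111 to get c = 110011111100111.


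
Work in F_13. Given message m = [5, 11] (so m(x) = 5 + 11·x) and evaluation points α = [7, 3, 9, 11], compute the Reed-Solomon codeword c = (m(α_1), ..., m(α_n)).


c = [4, 12, 0, 9]

Message polynomial: m(x) = 5 + 11·x (mod 13).
For each evaluation point α_i, compute m(α_i) mod 13:
  α_1 = 7: Horner steps 11 → 4, so m(7) = 4.
  α_2 = 3: Horner steps 11 → 12, so m(3) = 12.
  α_3 = 9: Horner steps 11 → 0, so m(9) = 0.
  α_4 = 11: Horner steps 11 → 9, so m(11) = 9.
Codeword c = [4, 12, 0, 9] ∈ F_13^4.


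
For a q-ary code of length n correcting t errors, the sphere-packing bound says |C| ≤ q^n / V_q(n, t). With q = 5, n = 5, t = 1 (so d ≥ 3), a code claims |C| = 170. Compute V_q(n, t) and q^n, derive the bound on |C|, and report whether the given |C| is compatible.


V_q(n, t) = 21, q^n = 3125, Hamming bound = 148, |C| = 170 > bound (violated).

Step 1: Compute V_q(n, t) = Σ_{j=0}^1 C(n, j) (q−1)^j.
  j = 0: C(5,0)·(4)^0 = 1·1 = 1.
  j = 1: C(5,1)·(4)^1 = 5·4 = 20.
  V_q(n, t) = 1 + 20 = 21.
Step 2: q^n = 5^5 = 3125.
Step 3: Hamming bound ⌊q^n / V_q(n,t)⌋ = ⌊3125/21⌋ = 148.
Step 4: Compare |C| = 170 to 148: violated.
The claimed |C| lies above the Hamming bound, so no 5-ary code of length 5 with d ≥ 3 can have 170 codewords.


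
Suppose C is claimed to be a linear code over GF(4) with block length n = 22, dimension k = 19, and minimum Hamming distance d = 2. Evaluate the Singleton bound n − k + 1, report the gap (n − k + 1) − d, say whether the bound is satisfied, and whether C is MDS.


Singleton RHS = n − k + 1 = 4, slack = 2, bound satisfied, not MDS.

Singleton bound: d ≤ n − k + 1.
Here n = 22, k = 19, so n − k + 1 = 4.
Given d = 2, check d ≤ 4: YES.
Slack = (n − k + 1) − d = 2.
The code is NOT MDS (slack = 2 > 0).
Description: the claimed parameters are [22, 19, 2]_4; such a code would be non-MDS.


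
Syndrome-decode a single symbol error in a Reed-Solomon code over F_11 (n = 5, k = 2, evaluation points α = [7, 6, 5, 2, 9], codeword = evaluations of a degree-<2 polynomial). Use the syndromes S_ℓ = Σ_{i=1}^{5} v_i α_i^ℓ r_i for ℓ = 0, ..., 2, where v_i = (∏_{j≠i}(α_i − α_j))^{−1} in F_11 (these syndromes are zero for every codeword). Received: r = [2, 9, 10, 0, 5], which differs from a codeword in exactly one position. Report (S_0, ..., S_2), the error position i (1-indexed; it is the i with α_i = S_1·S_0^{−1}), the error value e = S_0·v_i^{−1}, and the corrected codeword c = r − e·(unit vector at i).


S = (3, 7, 9), error at position 2, error magnitude e = 3, c = [2, 6, 10, 0, 5].

Step 1: column multipliers v_i = (∏_{j≠i}(α_i − α_j))^{−1} mod 11.
  i = 1 (α = 7): (7−6)(7−5)(7−2)(7−9) = 1·2·5·(−2) = −20 ≡ 2, so v_1 = 2^{−1} = 6 (mod 11).
  i = 2 (α = 6): (6−7)(6−5)(6−2)(6−9) = (−1)·1·4·(−3) = 12 ≡ 1, so v_2 = 1^{−1} = 1 (mod 11).
  i = 3 (α = 5): (5−7)(5−6)(5−2)(5−9) = (−2)·(−1)·3·(−4) = −24 ≡ 9, so v_3 = 9^{−1} = 5 (mod 11).
  i = 4 (α = 2): (2−7)(2−6)(2−5)(2−9) = (−5)·(−4)·(−3)·(−7) = 420 ≡ 2, so v_4 = 2^{−1} = 6 (mod 11).
  i = 5 (α = 9): (9−7)(9−6)(9−5)(9−2) = 2·3·4·7 = 168 ≡ 3, so v_5 = 3^{−1} = 4 (mod 11).
  v = [6, 1, 5, 6, 4].
Step 2: syndromes of r = [2, 9, 10, 0, 5] (all sums mod 11).
  S_0 = Σ v_i r_i = 6·2 + 1·9 + 5·10 + 6·0 + 4·5 = 91 ≡ 3.
  S_1 = Σ v_i α_i r_i = 6·7·2 + 1·6·9 + 5·5·10 + 6·2·0 + 4·9·5 = 568 ≡ 7.
  α_i^2 mod 11 = [5, 3, 3, 4, 4].
  S_2 = Σ v_i α_i^2 r_i = 6·5·2 + 1·3·9 + 5·3·10 + 6·4·0 + 4·4·5 = 317 ≡ 9.
  S = (3, 7, 9) ≠ 0, so r is not a codeword (an error is present).
Step 3: locate the error. For a single error e at position i, S_ℓ = v_i·e·α_i^ℓ, so α_err = S_1/S_0.
  S_0^{−1} = 3^{−1} = 4 (mod 11), so α_err = 7·4 = 28 ≡ 6 = α_2. Error position i = 2.
  Consistency check: S_2/S_1 = 9·8 = 72 ≡ 6 = α_err ✓ (single-error assumption holds).
Step 4: error magnitude e = S_0/v_2 = S_0·∏_{j≠2}(α_2 − α_j) = 3·1 = 3 ≡ 3 (mod 11).
Step 5: correct position 2: c_2 = r_2 − e = 9 − 3 ≡ 6 (mod 11). Hence c = [2, 6, 10, 0, 5].
  Check: interpolating c through the α_i gives m(x) = 8 + 7·x (degree < 2) with m(α_i) = c_i for every i, so c is indeed a codeword.


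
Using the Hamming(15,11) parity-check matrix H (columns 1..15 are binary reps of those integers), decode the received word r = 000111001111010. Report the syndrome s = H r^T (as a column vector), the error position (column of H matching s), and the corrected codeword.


s = (1, 1, 0, 1)^T, error position = 13, corrected codeword c = 000111001111110

Compute s = H r^T mod 2 one row at a time:
  s_1 = 0 + 1 + 1 + 1 + 1 + 0 + 1 + 0 = 5 ≡ 1 (mod 2).
  s_2 = 1 + 1 + 1 + 0 + 1 + 0 + 1 + 0 = 5 ≡ 1 (mod 2).
  s_3 = 0 + 0 + 1 + 0 + 1 + 1 + 1 + 0 = 4 ≡ 0 (mod 2).
  s_4 = 0 + 0 + 1 + 0 + 1 + 1 + 0 + 0 = 3 ≡ 1 (mod 2).
s = (1, 1, 0, 1)^T — this equals column 13 of H (binary 1101), so error is at position 13.
Correct: flip bit 13 of r = 000111001111010 to get c = 000111001111110.


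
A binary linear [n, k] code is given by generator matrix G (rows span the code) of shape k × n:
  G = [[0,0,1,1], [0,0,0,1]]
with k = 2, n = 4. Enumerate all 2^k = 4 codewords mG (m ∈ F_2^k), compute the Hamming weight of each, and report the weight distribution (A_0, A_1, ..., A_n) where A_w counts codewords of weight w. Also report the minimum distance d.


Weight distribution: A_0 = 1, A_1 = 2, A_2 = 1. Minimum distance d = 1.

Enumerate all 2^2 = 4 messages m ∈ F_2^2.
For each, compute codeword c = mG in F_2^4, then tally its weight.
  m = 00 → c = 0000, weight = 0.
  m = 10 → c = 0011, weight = 2.
  m = 01 → c = 0001, weight = 1.
  m = 11 → c = 0010, weight = 1.
Tally weights:
  weight 0: 1 codewords.
  weight 1: 2 codewords.
  weight 2: 1 codewords.
Minimum distance d = smallest w > 0 with A_w > 0 = 1.
Sanity: Σ A_w = 4 = 2^2 = 4 ✓.


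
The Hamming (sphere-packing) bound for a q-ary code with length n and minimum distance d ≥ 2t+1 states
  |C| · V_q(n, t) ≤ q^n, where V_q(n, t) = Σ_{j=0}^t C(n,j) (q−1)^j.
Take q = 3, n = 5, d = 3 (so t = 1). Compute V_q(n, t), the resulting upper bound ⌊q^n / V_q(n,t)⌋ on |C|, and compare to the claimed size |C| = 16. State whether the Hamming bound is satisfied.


V_q(n, t) = 11, q^n = 243, Hamming bound = 22, |C| = 16 ≤ bound (satisfied).

Step 1: Compute V_q(n, t) = Σ_{j=0}^1 C(n, j) (q−1)^j.
  j = 0: C(5,0)·(2)^0 = 1·1 = 1.
  j = 1: C(5,1)·(2)^1 = 5·2 = 10.
  V_q(n, t) = 1 + 10 = 11.
Step 2: q^n = 3^5 = 243.
Step 3: Hamming bound ⌊q^n / V_q(n,t)⌋ = ⌊243/11⌋ = 22.
Step 4: Compare |C| = 16 to 22: satisfied.
The claimed |C| lies below the Hamming bound.


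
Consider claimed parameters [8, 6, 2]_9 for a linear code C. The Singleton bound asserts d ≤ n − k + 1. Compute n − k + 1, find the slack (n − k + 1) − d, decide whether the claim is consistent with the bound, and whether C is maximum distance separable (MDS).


Singleton RHS = n − k + 1 = 3, slack = 1, bound satisfied, not MDS.

Singleton bound: d ≤ n − k + 1.
Here n = 8, k = 6, so n − k + 1 = 3.
Given d = 2, check d ≤ 3: YES.
Slack = (n − k + 1) − d = 1.
The code is NOT MDS (slack = 1 > 0).
Description: the claimed parameters are [8, 6, 2]_9; such a code would be non-MDS.


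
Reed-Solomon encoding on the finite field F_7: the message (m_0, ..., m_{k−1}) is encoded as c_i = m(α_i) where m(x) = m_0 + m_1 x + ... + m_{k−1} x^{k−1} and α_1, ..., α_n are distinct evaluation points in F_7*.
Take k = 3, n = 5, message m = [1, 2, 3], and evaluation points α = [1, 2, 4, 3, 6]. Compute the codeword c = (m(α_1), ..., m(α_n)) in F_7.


c = [6, 3, 1, 6, 2]

Message polynomial: m(x) = 1 + 2·x + 3·x^2 (mod 7).
For each evaluation point α_i, compute m(α_i) mod 7:
  α_1 = 1: Horner steps 3 → 5 → 6, so m(1) = 6.
  α_2 = 2: Horner steps 3 → 1 → 3, so m(2) = 3.
  α_3 = 4: Horner steps 3 → 0 → 1, so m(4) = 1.
  α_4 = 3: Horner steps 3 → 4 → 6, so m(3) = 6.
  α_5 = 6: Horner steps 3 → 6 → 2, so m(6) = 2.
Codeword c = [6, 3, 1, 6, 2] ∈ F_7^5.


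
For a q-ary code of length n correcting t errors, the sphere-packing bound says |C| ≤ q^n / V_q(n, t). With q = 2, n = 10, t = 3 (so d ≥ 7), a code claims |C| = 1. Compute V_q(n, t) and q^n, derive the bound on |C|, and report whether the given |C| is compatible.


V_q(n, t) = 176, q^n = 1024, Hamming bound = 5, |C| = 1 ≤ bound (satisfied).

Step 1: Compute V_q(n, t) = Σ_{j=0}^3 C(n, j) (q−1)^j.
  j = 0: C(10,0)·(1)^0 = 1·1 = 1.
  j = 1: C(10,1)·(1)^1 = 10·1 = 10.
  j = 2: C(10,2)·(1)^2 = 45·1 = 45.
  j = 3: C(10,3)·(1)^3 = 120·1 = 120.
  V_q(n, t) = 1 + 10 + 45 + 120 = 176.
Step 2: q^n = 2^10 = 1024.
Step 3: Hamming bound ⌊q^n / V_q(n,t)⌋ = ⌊1024/176⌋ = 5.
Step 4: Compare |C| = 1 to 5: satisfied.
The claimed |C| lies below the Hamming bound.


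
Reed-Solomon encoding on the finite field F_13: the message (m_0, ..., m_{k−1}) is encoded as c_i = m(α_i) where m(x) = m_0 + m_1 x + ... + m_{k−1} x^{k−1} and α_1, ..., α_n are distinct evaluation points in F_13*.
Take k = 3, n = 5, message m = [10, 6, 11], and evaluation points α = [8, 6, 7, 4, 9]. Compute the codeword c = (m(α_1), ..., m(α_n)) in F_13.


c = [8, 0, 6, 2, 6]

Message polynomial: m(x) = 10 + 6·x + 11·x^2 (mod 13).
For each evaluation point α_i, compute m(α_i) mod 13:
  α_1 = 8: Horner steps 11 → 3 → 8, so m(8) = 8.
  α_2 = 6: Horner steps 11 → 7 → 0, so m(6) = 0.
  α_3 = 7: Horner steps 11 → 5 → 6, so m(7) = 6.
  α_4 = 4: Horner steps 11 → 11 → 2, so m(4) = 2.
  α_5 = 9: Horner steps 11 → 1 → 6, so m(9) = 6.
Codeword c = [8, 0, 6, 2, 6] ∈ F_13^5.


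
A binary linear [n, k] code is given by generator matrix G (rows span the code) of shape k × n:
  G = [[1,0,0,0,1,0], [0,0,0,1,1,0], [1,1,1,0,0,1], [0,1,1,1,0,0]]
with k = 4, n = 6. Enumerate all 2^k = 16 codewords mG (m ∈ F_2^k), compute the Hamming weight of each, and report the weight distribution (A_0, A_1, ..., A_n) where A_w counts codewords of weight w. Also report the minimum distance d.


Weight distribution: A_0 = 1, A_1 = 1, A_2 = 3, A_3 = 6, A_4 = 3, A_5 = 1, A_6 = 1. Minimum distance d = 1.

Enumerate all 2^4 = 16 messages m ∈ F_2^4.
For each, compute codeword c = mG in F_2^6, then tally its weight.
  m = 0000 → c = 000000, weight = 0.
  m = 1000 → c = 100010, weight = 2.
  m = 0100 → c = 000110, weight = 2.
  m = 1100 → c = 100100, weight = 2.
  m = 0010 → c = 111001, weight = 4.
  m = 1010 → c = 011011, weight = 4.
  m = 0110 → c = 111111, weight = 6.
  m = 1110 → c = 011101, weight = 4.
  m = 0001 → c = 011100, weight = 3.
  m = 1001 → c = 111110, weight = 5.
  m = 0101 → c = 011010, weight = 3.
  m = 1101 → c = 111000, weight = 3.
  m = 0011 → c = 100101, weight = 3.
  m = 1011 → c = 000111, weight = 3.
  m = 0111 → c = 100011, weight = 3.
  m = 1111 → c = 000001, weight = 1.
Tally weights:
  weight 0: 1 codewords.
  weight 1: 1 codewords.
  weight 2: 3 codewords.
  weight 3: 6 codewords.
  weight 4: 3 codewords.
  weight 5: 1 codewords.
  weight 6: 1 codewords.
Minimum distance d = smallest w > 0 with A_w > 0 = 1.
Sanity: Σ A_w = 16 = 2^4 = 16 ✓.


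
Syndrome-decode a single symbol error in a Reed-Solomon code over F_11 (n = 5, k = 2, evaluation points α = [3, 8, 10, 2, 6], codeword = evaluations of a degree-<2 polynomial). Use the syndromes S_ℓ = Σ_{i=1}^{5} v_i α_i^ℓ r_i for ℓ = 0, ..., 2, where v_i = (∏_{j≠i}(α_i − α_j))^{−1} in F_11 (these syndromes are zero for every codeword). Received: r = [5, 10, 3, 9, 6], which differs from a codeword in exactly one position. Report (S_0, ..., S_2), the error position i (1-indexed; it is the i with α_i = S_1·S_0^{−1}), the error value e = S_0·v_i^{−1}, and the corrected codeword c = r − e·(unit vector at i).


S = (1, 3, 9), error at position 1, error magnitude e = 5, c = [0, 10, 3, 9, 6].

Step 1: column multipliers v_i = (∏_{j≠i}(α_i − α_j))^{−1} mod 11.
  i = 1 (α = 3): (3−8)(3−10)(3−2)(3−6) = (−5)·(−7)·1·(−3) = −105 ≡ 5, so v_1 = 5^{−1} = 9 (mod 11).
  i = 2 (α = 8): (8−3)(8−10)(8−2)(8−6) = 5·(−2)·6·2 = −120 ≡ 1, so v_2 = 1^{−1} = 1 (mod 11).
  i = 3 (α = 10): (10−3)(10−8)(10−2)(10−6) = 7·2·8·4 = 448 ≡ 8, so v_3 = 8^{−1} = 7 (mod 11).
  i = 4 (α = 2): (2−3)(2−8)(2−10)(2−6) = (−1)·(−6)·(−8)·(−4) = 192 ≡ 5, so v_4 = 5^{−1} = 9 (mod 11).
  i = 5 (α = 6): (6−3)(6−8)(6−10)(6−2) = 3·(−2)·(−4)·4 = 96 ≡ 8, so v_5 = 8^{−1} = 7 (mod 11).
  v = [9, 1, 7, 9, 7].
Step 2: syndromes of r = [5, 10, 3, 9, 6] (all sums mod 11).
  S_0 = Σ v_i r_i = 9·5 + 1·10 + 7·3 + 9·9 + 7·6 = 199 ≡ 1.
  S_1 = Σ v_i α_i r_i = 9·3·5 + 1·8·10 + 7·10·3 + 9·2·9 + 7·6·6 = 839 ≡ 3.
  α_i^2 mod 11 = [9, 9, 1, 4, 3].
  S_2 = Σ v_i α_i^2 r_i = 9·9·5 + 1·9·10 + 7·1·3 + 9·4·9 + 7·3·6 = 966 ≡ 9.
  S = (1, 3, 9) ≠ 0, so r is not a codeword (an error is present).
Step 3: locate the error. For a single error e at position i, S_ℓ = v_i·e·α_i^ℓ, so α_err = S_1/S_0.
  S_0^{−1} = 1^{−1} = 1 (mod 11), so α_err = 3·1 = 3 ≡ 3 = α_1. Error position i = 1.
  Consistency check: S_2/S_1 = 9·4 = 36 ≡ 3 = α_err ✓ (single-error assumption holds).
Step 4: error magnitude e = S_0/v_1 = S_0·∏_{j≠1}(α_1 − α_j) = 1·5 = 5 ≡ 5 (mod 11).
Step 5: correct position 1: c_1 = r_1 − e = 5 − 5 ≡ 0 (mod 11). Hence c = [0, 10, 3, 9, 6].
  Check: interpolating c through the α_i gives m(x) = 5 + 2·x (degree < 2) with m(α_i) = c_i for every i, so c is indeed a codeword.


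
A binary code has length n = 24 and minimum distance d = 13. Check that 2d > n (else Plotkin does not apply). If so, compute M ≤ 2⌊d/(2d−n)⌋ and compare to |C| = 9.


Plotkin bound M ≤ 12; given |C| = 9 ≤ bound (satisfied).

Check applicability: 2d = 26, n = 24.
2d − n = 2 > 0, so Plotkin applies.
Compute d/(2d−n) = 13/2 ≈ 6.5000.
⌊d/(2d−n)⌋ = 6.
Plotkin bound: M ≤ 2·6 = 12.
Given |C| = 9, check: satisfied.
This |C| is below the Plotkin bound.


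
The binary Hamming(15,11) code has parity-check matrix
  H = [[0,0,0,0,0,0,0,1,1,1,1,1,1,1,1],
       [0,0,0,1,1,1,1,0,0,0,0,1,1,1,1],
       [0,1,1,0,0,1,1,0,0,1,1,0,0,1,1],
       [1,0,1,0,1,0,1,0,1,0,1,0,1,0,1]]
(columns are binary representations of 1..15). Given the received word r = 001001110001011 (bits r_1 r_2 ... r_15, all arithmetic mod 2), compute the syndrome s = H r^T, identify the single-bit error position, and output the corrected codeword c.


s = (0, 1, 1, 1)^T, error position = 7, corrected codeword c = 001001010001011

Compute s = H r^T mod 2 one row at a time:
  s_1 = 1 + 0 + 0 + 0 + 1 + 0 + 1 + 1 = 4 ≡ 0 (mod 2).
  s_2 = 0 + 0 + 1 + 1 + 1 + 0 + 1 + 1 = 5 ≡ 1 (mod 2).
  s_3 = 0 + 1 + 1 + 1 + 0 + 0 + 1 + 1 = 5 ≡ 1 (mod 2).
  s_4 = 0 + 1 + 0 + 1 + 0 + 0 + 0 + 1 = 3 ≡ 1 (mod 2).
s = (0, 1, 1, 1)^T — this equals column 7 of H (binary 0111), so error is at position 7.
Correct: flip bit 7 of r = 001001110001011 to get c = 001001010001011.


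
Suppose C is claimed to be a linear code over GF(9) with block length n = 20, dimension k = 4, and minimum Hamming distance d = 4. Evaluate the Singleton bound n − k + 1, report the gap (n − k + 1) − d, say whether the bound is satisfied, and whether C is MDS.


Singleton RHS = n − k + 1 = 17, slack = 13, bound satisfied, not MDS.

Singleton bound: d ≤ n − k + 1.
Here n = 20, k = 4, so n − k + 1 = 17.
Given d = 4, check d ≤ 17: YES.
Slack = (n − k + 1) − d = 13.
The code is NOT MDS (slack = 13 > 0).
Description: the claimed parameters are [20, 4, 4]_9; such a code would be non-MDS.


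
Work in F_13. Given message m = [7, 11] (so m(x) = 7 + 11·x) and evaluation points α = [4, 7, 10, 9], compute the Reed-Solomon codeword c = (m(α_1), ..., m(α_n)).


c = [12, 6, 0, 2]

Message polynomial: m(x) = 7 + 11·x (mod 13).
For each evaluation point α_i, compute m(α_i) mod 13:
  α_1 = 4: Horner steps 11 → 12, so m(4) = 12.
  α_2 = 7: Horner steps 11 → 6, so m(7) = 6.
  α_3 = 10: Horner steps 11 → 0, so m(10) = 0.
  α_4 = 9: Horner steps 11 → 2, so m(9) = 2.
Codeword c = [12, 6, 0, 2] ∈ F_13^4.


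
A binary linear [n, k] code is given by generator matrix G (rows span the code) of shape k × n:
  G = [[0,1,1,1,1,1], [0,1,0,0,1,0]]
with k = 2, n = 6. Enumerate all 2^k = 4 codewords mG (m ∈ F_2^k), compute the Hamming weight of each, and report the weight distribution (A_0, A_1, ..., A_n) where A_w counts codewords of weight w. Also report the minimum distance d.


Weight distribution: A_0 = 1, A_2 = 1, A_3 = 1, A_5 = 1. Minimum distance d = 2.

Enumerate all 2^2 = 4 messages m ∈ F_2^2.
For each, compute codeword c = mG in F_2^6, then tally its weight.
  m = 00 → c = 000000, weight = 0.
  m = 10 → c = 011111, weight = 5.
  m = 01 → c = 010010, weight = 2.
  m = 11 → c = 001101, weight = 3.
Tally weights:
  weight 0: 1 codewords.
  weight 2: 1 codewords.
  weight 3: 1 codewords.
  weight 5: 1 codewords.
Minimum distance d = smallest w > 0 with A_w > 0 = 2.
Sanity: Σ A_w = 4 = 2^2 = 4 ✓.


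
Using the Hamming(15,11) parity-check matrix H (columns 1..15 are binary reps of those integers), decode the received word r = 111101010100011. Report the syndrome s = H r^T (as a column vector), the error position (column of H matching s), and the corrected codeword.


s = (0, 0, 0, 1)^T, error position = 1, corrected codeword c = 011101010100011

Compute s = H r^T mod 2 one row at a time:
  s_1 = 1 + 0 + 1 + 0 + 0 + 0 + 1 + 1 = 4 ≡ 0 (mod 2).
  s_2 = 1 + 0 + 1 + 0 + 0 + 0 + 1 + 1 = 4 ≡ 0 (mod 2).
  s_3 = 1 + 1 + 1 + 0 + 1 + 0 + 1 + 1 = 6 ≡ 0 (mod 2).
  s_4 = 1 + 1 + 0 + 0 + 0 + 0 + 0 + 1 = 3 ≡ 1 (mod 2).
s = (0, 0, 0, 1)^T — this equals column 1 of H (binary 0001), so error is at position 1.
Correct: flip bit 1 of r = 111101010100011 to get c = 011101010100011.
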